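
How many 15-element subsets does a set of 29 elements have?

C(29,15) = C(29,14) by symmetry.
C(29,14) = (29·28·27·26·25·24·23·22·21·20·19·18·17·16) / 14! = 6761440164390912000 / 87178291200 = 77558760.

77558760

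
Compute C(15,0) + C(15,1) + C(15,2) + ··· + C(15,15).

Setting x = 1 in (1+x)^15 gives Σ C(15,i) = 2^15 = 32768.

32768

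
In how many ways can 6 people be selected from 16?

8008

This is C(16,6) = 8008.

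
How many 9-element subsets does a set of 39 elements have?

211915132

C(39,9) = (39·38·37·36·35·34·33·32·31) / 9! = 76899763100160 / 362880 = 211915132.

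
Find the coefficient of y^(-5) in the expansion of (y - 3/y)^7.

5103

General term: C(7,j)·(y)^j·(-3/y)^(7-j), with y-exponent 1j − 1(7−j) = 2j − 7.
Set 2j − 7 = -5: j = 1.
C(7,1) = 7; 1^1 = 1; (-3)^6 = 729.
Coefficient = 7 · 1 · 729 = 5103.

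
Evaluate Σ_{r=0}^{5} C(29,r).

1 + 29 + 406 + 3654 + 23751 + 118755 = 146596.

146596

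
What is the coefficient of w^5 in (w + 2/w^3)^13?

General term: C(13,j)·(w)^j·(2/w^3)^(13-j), with w-exponent 1j − 3(13−j) = 4j − 39.
Set 4j − 39 = 5: j = 11.
C(13,11) = 78; 1^11 = 1; 2^2 = 4.
Coefficient = 78 · 1 · 4 = 312.

312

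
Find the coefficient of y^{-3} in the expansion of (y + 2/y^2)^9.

2016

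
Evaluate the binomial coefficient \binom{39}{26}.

8122425444

C(39,26) = C(39,13) by symmetry.
C(39,13) = (39·38·37·36·35·34·33·32·31·30·29·28·27) / 13! = 50578512186237235200 / 6227020800 = 8122425444.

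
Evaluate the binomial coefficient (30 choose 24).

593775

C(30,24) = C(30,6) by symmetry.
C(30,6) = (30·29·28·27·26·25) / 6! = 427518000 / 720 = 593775.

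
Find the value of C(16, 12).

C(16,12) = C(16,4) by symmetry.
C(16,4) = (16·15·14·13) / 4! = 43680 / 24 = 1820.

1820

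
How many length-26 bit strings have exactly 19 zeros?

657800

Choose the 19 positions: C(26,19) = 657800.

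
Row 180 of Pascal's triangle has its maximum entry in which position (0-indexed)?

90

C(180,i) is maximized at i = 180/2 = 90.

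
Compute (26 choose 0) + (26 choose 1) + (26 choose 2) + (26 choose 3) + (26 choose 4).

1 + 26 + 325 + 2600 + 14950 = 17902.

17902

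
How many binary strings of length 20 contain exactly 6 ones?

Choose the 6 positions: C(20,6) = 38760.

38760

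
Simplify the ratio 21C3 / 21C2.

C(n,k+1)/C(n,k) = (n−k)/(k+1) = (21−2)/(2+1) = 19/3.

19/3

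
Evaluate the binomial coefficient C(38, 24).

9669554100

C(38,24) = C(38,14) by symmetry.
C(38,14) = (38·37·36·35·34·33·32·31·30·29·28·27·26·25) / 14! = 842975203103953920000 / 87178291200 = 9669554100.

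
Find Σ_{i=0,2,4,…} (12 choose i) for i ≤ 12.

2048

Half of (1+1)^12 + (1−1)^12 gives the even-index sum: 2^11 = 2048.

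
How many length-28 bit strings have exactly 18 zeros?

Choose the 18 positions: C(28,18) = 13123110.

13123110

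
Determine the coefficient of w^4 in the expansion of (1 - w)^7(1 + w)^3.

-14

Coefficient of w^4 = Σ_{j} C(7,j)·(-1)^j·C(3,4-j)·1^(4-j) for j from 1 to 4.
= (-7) + 63 + (-105) + 35 = -14.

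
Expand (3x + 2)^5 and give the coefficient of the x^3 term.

The general term is C(5,j)·(3x)^j·(2)^(5-j); the x^3 term has j = 3.
C(5,3) = 10.
Coefficient = C(5,3) · 3^3 · 2^2 = 10 · 27 · 4 = 1080.

1080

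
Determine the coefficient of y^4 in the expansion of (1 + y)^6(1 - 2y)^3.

27

Coefficient of y^4 = Σ_{j} C(6,j)·1^j·C(3,4-j)·(-2)^(4-j) for j from 1 to 4.
= (-48) + 180 + (-120) + 15 = 27.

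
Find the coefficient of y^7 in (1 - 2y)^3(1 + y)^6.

Coefficient of y^7 = Σ_{j} C(3,j)·(-2)^j·C(6,7-j)·1^(7-j) for j from 1 to 3.
= (-6) + 72 + (-120) = -54.

-54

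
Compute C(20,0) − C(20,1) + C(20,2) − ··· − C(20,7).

The partial alternating sum Σ_{k=0}^{7} (−1)^k C(20,k) = (−1)^7 C(19,7) = -50388.

-50388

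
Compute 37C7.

C(37,7) = (37·36·35·34·33·32·31) / 7! = 51889178880 / 5040 = 10295472.

10295472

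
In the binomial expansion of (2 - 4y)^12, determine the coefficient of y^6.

The general term is C(12,j)·(2)^j·(-4y)^(12-j); the y^6 term has j = 6.
C(12,6) = 924.
Coefficient = C(12,6) · 2^6 · (-4)^6 = 924 · 64 · 4096 = 242221056.

242221056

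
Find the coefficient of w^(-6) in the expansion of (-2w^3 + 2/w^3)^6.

960

General term: C(6,j)·(-2w^3)^j·(2/w^3)^(6-j), with w-exponent 3j − 3(6−j) = 6j − 18.
Set 6j − 18 = -6: j = 2.
C(6,2) = 15; (-2)^2 = 4; 2^4 = 16.
Coefficient = 15 · 4 · 16 = 960.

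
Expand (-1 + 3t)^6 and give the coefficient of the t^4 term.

The general term is C(6,j)·(-1)^j·(3t)^(6-j); the t^4 term has j = 2.
C(6,2) = 15.
Coefficient = C(6,2) · 3^4 = 15 · 81 = 1215.

1215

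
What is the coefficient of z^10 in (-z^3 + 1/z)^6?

General term: C(6,j)·(-z^3)^j·(1/z)^(6-j), with z-exponent 3j − 1(6−j) = 4j − 6.
Set 4j − 6 = 10: j = 4.
C(6,4) = 15; (-1)^4 = 1; 1^2 = 1.
Coefficient = 15 · 1 · 1 = 15.

15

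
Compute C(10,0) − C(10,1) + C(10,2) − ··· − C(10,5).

-126

The partial alternating sum Σ_{k=0}^{5} (−1)^k C(10,k) = (−1)^5 C(9,5) = -126.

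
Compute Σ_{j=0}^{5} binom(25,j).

68406

1 + 25 + 300 + 2300 + 12650 + 53130 = 68406.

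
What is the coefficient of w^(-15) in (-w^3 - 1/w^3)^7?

-7

General term: C(7,j)·(-w^3)^j·(-1/w^3)^(7-j), with w-exponent 3j − 3(7−j) = 6j − 21.
Set 6j − 21 = -15: j = 1.
C(7,1) = 7; (-1)^1 = -1; (-1)^6 = 1.
Coefficient = 7 · (-1) · 1 = -7.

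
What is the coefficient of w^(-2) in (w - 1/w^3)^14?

General term: C(14,j)·(w)^j·(-1/w^3)^(14-j), with w-exponent 1j − 3(14−j) = 4j − 42.
Set 4j − 42 = -2: j = 10.
C(14,10) = 1001; 1^10 = 1; (-1)^4 = 1.
Coefficient = 1001 · 1 · 1 = 1001.

1001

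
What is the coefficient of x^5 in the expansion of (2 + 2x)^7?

2688

The general term is C(7,j)·(2)^j·(2x)^(7-j); the x^5 term has j = 2.
C(7,2) = 21.
Coefficient = C(7,2) · 2^2 · 2^5 = 21 · 4 · 32 = 2688.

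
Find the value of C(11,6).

462

C(11,6) = C(11,5) by symmetry.
C(11,5) = (11·10·9·8·7) / 5! = 55440 / 120 = 462.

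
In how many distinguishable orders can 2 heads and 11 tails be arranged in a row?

78

Choose positions for the heads: C(13,2) = 78.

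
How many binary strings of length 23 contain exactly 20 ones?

1771

Choose the 20 positions: C(23,20) = 1771.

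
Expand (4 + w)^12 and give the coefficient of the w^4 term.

32440320

The general term is C(12,j)·(4)^j·(w)^(12-j); the w^4 term has j = 8.
C(12,8) = 495.
Coefficient = C(12,8) · 4^8 = 495 · 65536 = 32440320.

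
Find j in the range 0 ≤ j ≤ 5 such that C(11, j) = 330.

4

C(11,j) increases on 0 ≤ j ≤ 5. C(11,3) = 165 and C(11,4) = 330, so j = 4.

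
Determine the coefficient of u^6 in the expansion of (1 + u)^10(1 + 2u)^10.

403530

Coefficient of u^6 = Σ_{j} C(10,j)·1^j·C(10,6-j)·2^(6-j) for j from 0 to 6.
= 13440 + 80640 + 151200 + 115200 + 37800 + 5040 + 210 = 403530.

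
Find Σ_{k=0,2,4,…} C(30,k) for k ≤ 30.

536870912

Half of (1+1)^30 + (1−1)^30 gives the even-index sum: 2^29 = 536870912.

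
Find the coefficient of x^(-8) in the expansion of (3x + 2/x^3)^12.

General term: C(12,j)·(3x)^j·(2/x^3)^(12-j), with x-exponent 1j − 3(12−j) = 4j − 36.
Set 4j − 36 = -8: j = 7.
C(12,7) = 792; 3^7 = 2187; 2^5 = 32.
Coefficient = 792 · 2187 · 32 = 55427328.

55427328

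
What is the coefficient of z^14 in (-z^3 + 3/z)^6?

-18

General term: C(6,j)·(-z^3)^j·(3/z)^(6-j), with z-exponent 3j − 1(6−j) = 4j − 6.
Set 4j − 6 = 14: j = 5.
C(6,5) = 6; (-1)^5 = -1; 3^1 = 3.
Coefficient = 6 · (-1) · 3 = -18.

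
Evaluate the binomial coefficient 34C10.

C(34,10) = (34·33·32·31·30·29·28·27·26·25) / 10! = 475837794432000 / 3628800 = 131128140.

131128140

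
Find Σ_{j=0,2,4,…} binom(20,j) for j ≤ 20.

Even-j terms of row 20 sum to 2^19 = 524288.

524288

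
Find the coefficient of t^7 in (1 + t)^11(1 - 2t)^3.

462

Coefficient of t^7 = Σ_{j} C(11,j)·1^j·C(3,7-j)·(-2)^(7-j) for j from 4 to 7.
= (-2640) + 5544 + (-2772) + 330 = 462.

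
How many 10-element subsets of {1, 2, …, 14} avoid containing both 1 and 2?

506

All 10-subsets: C(14,10) = 1001. Those containing both fixed elements: C(12,8) = 495.
1001 − 495 = 506.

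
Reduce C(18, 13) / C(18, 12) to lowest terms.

6/13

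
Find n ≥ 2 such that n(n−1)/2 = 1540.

n(n−1)/2 = 1540 ⇒ n(n−1) = 3080. Since 56·55 = 3080, n = 56.

56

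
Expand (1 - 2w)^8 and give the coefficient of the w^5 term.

The general term is C(8,j)·(1)^j·(-2w)^(8-j); the w^5 term has j = 3.
C(8,3) = 56.
Coefficient = C(8,3) · (-2)^5 = 56 · (-32) = -1792.

-1792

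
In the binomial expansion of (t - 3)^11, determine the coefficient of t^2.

-1082565

The general term is C(11,j)·(t)^j·(-3)^(11-j); the t^2 term has j = 2.
C(11,2) = 55.
Coefficient = C(11,2) · (-3)^9 = 55 · (-19683) = -1082565.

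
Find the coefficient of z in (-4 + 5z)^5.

The general term is C(5,j)·(-4)^j·(5z)^(5-j); the z^1 term has j = 4.
C(5,4) = 5.
Coefficient = C(5,4) · (-4)^4 · 5^1 = 5 · 256 · 5 = 6400.

6400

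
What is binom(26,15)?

C(26,15) = C(26,11) by symmetry.
C(26,11) = (26·25·24·23·22·21·20·19·18·17·16) / 11! = 308403583488000 / 39916800 = 7726160.

7726160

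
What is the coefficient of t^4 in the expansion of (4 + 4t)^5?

5120

The general term is C(5,j)·(4)^j·(4t)^(5-j); the t^4 term has j = 1.
C(5,1) = 5.
Coefficient = C(5,1) · 4^1 · 4^4 = 5 · 4 · 256 = 5120.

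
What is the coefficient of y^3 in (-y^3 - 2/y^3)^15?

-823680

General term: C(15,j)·(-y^3)^j·(-2/y^3)^(15-j), with y-exponent 3j − 3(15−j) = 6j − 45.
Set 6j − 45 = 3: j = 8.
C(15,8) = 6435; (-1)^8 = 1; (-2)^7 = -128.
Coefficient = 6435 · 1 · (-128) = -823680.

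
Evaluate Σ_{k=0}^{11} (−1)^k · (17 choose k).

-4368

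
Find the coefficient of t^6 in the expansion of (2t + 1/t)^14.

General term: C(14,j)·(2t)^j·(1/t)^(14-j), with t-exponent 1j − 1(14−j) = 2j − 14.
Set 2j − 14 = 6: j = 10.
C(14,10) = 1001; 2^10 = 1024; 1^4 = 1.
Coefficient = 1001 · 1024 · 1 = 1025024.

1025024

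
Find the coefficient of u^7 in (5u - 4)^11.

The general term is C(11,j)·(5u)^j·(-4)^(11-j); the u^7 term has j = 7.
C(11,7) = 330.
Coefficient = C(11,7) · 5^7 · (-4)^4 = 330 · 78125 · 256 = 6600000000.

6600000000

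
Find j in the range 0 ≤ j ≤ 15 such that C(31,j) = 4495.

C(31,j) increases on 0 ≤ j ≤ 15. C(31,2) = 465 and C(31,3) = 4495, so j = 3.

3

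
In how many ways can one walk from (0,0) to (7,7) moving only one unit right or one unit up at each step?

3432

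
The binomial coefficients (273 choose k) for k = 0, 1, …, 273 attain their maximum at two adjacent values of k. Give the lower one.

For odd n = 273, C(273,k) peaks at k = (n−1)/2 and (n+1)/2; the lower is 136.

136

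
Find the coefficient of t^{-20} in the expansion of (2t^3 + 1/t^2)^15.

General term: C(15,j)·(2t^3)^j·(1/t^2)^(15-j), with t-exponent 3j − 2(15−j) = 5j − 30.
Set 5j − 30 = -20: j = 2.
C(15,2) = 105; 2^2 = 4; 1^13 = 1.
Coefficient = 105 · 4 · 1 = 420.

420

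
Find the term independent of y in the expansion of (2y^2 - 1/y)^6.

60

General term: C(6,j)·(2y^2)^j·(-1/y)^(6-j), with y-exponent 2j − 1(6−j) = 3j − 6.
Set 3j − 6 = 0: j = 2.
C(6,2) = 15; 2^2 = 4; (-1)^4 = 1.
Coefficient = 15 · 4 · 1 = 60.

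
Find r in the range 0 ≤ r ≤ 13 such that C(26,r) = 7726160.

11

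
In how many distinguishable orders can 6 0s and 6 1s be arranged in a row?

924

Choose positions for the 0s: C(12,6) = 924.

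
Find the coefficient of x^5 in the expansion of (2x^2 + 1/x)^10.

General term: C(10,j)·(2x^2)^j·(1/x)^(10-j), with x-exponent 2j − 1(10−j) = 3j − 10.
Set 3j − 10 = 5: j = 5.
C(10,5) = 252; 2^5 = 32; 1^5 = 1.
Coefficient = 252 · 32 · 1 = 8064.

8064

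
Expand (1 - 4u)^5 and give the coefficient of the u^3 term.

-640

The general term is C(5,j)·(1)^j·(-4u)^(5-j); the u^3 term has j = 2.
C(5,2) = 10.
Coefficient = C(5,2) · (-4)^3 = 10 · (-64) = -640.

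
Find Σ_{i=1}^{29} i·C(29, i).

7784628224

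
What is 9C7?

36

C(9,7) = C(9,2) by symmetry.
C(9,2) = (9·8) / 2! = 72 / 2 = 36.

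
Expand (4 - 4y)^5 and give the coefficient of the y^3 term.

The general term is C(5,j)·(4)^j·(-4y)^(5-j); the y^3 term has j = 2.
C(5,2) = 10.
Coefficient = C(5,2) · 4^2 · (-4)^3 = 10 · 16 · (-64) = -10240.

-10240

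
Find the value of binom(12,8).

C(12,8) = C(12,4) by symmetry.
C(12,4) = (12·11·10·9) / 4! = 11880 / 24 = 495.

495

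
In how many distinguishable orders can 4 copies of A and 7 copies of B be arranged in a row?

Choose positions for the A's: C(11,4) = 330.

330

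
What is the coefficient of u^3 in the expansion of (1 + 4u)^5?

The general term is C(5,j)·(1)^j·(4u)^(5-j); the u^3 term has j = 2.
C(5,2) = 10.
Coefficient = C(5,2) · 4^3 = 10 · 64 = 640.

640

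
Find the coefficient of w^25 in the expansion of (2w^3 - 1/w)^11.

28160

General term: C(11,j)·(2w^3)^j·(-1/w)^(11-j), with w-exponent 3j − 1(11−j) = 4j − 11.
Set 4j − 11 = 25: j = 9.
C(11,9) = 55; 2^9 = 512; (-1)^2 = 1.
Coefficient = 55 · 512 · 1 = 28160.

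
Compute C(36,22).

3796297200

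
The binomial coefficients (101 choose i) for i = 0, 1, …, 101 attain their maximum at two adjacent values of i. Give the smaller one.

50

For odd n = 101, C(101,i) peaks at i = (n−1)/2 and (n+1)/2; the smaller is 50.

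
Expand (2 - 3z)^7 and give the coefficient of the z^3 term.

The general term is C(7,j)·(2)^j·(-3z)^(7-j); the z^3 term has j = 4.
C(7,4) = 35.
Coefficient = C(7,4) · 2^4 · (-3)^3 = 35 · 16 · (-27) = -15120.

-15120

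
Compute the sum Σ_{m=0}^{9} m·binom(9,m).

2304

Differentiating (1+x)^9 and setting x=1: Σ m·C(9,m) = 9·2^8 = 2304.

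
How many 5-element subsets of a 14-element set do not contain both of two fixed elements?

1782

All 5-subsets: C(14,5) = 2002. Those containing both fixed elements: C(12,3) = 220.
2002 − 220 = 1782.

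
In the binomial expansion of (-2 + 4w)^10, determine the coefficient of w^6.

The general term is C(10,j)·(-2)^j·(4w)^(10-j); the w^6 term has j = 4.
C(10,4) = 210.
Coefficient = C(10,4) · (-2)^4 · 4^6 = 210 · 16 · 4096 = 13762560.

13762560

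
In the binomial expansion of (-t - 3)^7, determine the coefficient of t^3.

-2835

The general term is C(7,j)·(-t)^j·(-3)^(7-j); the t^3 term has j = 3.
C(7,3) = 35.
Coefficient = C(7,3) · (-1)^3 · (-3)^4 = 35 · (-1) · 81 = -2835.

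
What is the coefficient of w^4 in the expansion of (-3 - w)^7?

-945

The general term is C(7,j)·(-3)^j·(-w)^(7-j); the w^4 term has j = 3.
C(7,3) = 35.
Coefficient = C(7,3) · (-3)^3 = 35 · (-27) = -945.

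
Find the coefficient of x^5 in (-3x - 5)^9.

The general term is C(9,j)·(-3x)^j·(-5)^(9-j); the x^5 term has j = 5.
C(9,5) = 126.
Coefficient = C(9,5) · (-3)^5 · (-5)^4 = 126 · (-243) · 625 = -19136250.

-19136250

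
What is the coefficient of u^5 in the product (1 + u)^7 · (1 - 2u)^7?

-161

Coefficient of u^5 = Σ_{j} C(7,j)·1^j·C(7,5-j)·(-2)^(5-j) for j from 0 to 5.
= (-672) + 3920 + (-5880) + 2940 + (-490) + 21 = -161.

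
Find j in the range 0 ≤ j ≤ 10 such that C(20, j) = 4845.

C(20,j) increases on 0 ≤ j ≤ 10. C(20,3) = 1140 and C(20,4) = 4845, so j = 4.

4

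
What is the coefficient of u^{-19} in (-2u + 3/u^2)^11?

-1299078

General term: C(11,j)·(-2u)^j·(3/u^2)^(11-j), with u-exponent 1j − 2(11−j) = 3j − 22.
Set 3j − 22 = -19: j = 1.
C(11,1) = 11; (-2)^1 = -2; 3^10 = 59049.
Coefficient = 11 · (-2) · 59049 = -1299078.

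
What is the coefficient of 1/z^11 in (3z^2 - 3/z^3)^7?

-45927

General term: C(7,j)·(3z^2)^j·(-3/z^3)^(7-j), with z-exponent 2j − 3(7−j) = 5j − 21.
Set 5j − 21 = -11: j = 2.
C(7,2) = 21; 3^2 = 9; (-3)^5 = -243.
Coefficient = 21 · 9 · (-243) = -45927.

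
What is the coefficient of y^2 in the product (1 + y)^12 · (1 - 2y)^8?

Coefficient of y^2 = Σ_{j} C(12,j)·1^j·C(8,2-j)·(-2)^(2-j) for j from 0 to 2.
= 112 + (-192) + 66 = -14.

-14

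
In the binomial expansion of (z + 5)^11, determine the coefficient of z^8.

20625

The general term is C(11,j)·(z)^j·(5)^(11-j); the z^8 term has j = 8.
C(11,8) = 165.
Coefficient = C(11,8) · 5^3 = 165 · 125 = 20625.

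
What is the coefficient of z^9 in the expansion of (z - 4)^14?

-2050048

The general term is C(14,j)·(z)^j·(-4)^(14-j); the z^9 term has j = 9.
C(14,9) = 2002.
Coefficient = C(14,9) · (-4)^5 = 2002 · (-1024) = -2050048.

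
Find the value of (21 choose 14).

116280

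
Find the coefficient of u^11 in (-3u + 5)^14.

-8060188500

The general term is C(14,j)·(-3u)^j·(5)^(14-j); the u^11 term has j = 11.
C(14,11) = 364.
Coefficient = C(14,11) · (-3)^11 · 5^3 = 364 · (-177147) · 125 = -8060188500.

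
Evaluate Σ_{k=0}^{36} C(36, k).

68719476736

Setting x = 1 in (1+x)^36 gives Σ C(36,k) = 2^36 = 68719476736.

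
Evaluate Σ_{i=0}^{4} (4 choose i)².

70

By Vandermonde's identity, Σ C(4,i)² = C(8,4) = 70.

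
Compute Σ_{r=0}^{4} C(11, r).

562

1 + 11 + 55 + 165 + 330 = 562.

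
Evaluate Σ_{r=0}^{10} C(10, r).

1024

Setting x = 1 in (1+x)^10 gives Σ C(10,r) = 2^10 = 1024.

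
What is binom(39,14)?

C(39,14) = (39·38·37·36·35·34·33·32·31·30·29·28·27·26) / 14! = 1315041316842168115200 / 87178291200 = 15084504396.

15084504396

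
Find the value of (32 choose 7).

3365856

C(32,7) = (32·31·30·29·28·27·26) / 7! = 16963914240 / 5040 = 3365856.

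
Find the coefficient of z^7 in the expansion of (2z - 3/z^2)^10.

-15360

General term: C(10,j)·(2z)^j·(-3/z^2)^(10-j), with z-exponent 1j − 2(10−j) = 3j − 20.
Set 3j − 20 = 7: j = 9.
C(10,9) = 10; 2^9 = 512; (-3)^1 = -3.
Coefficient = 10 · 512 · (-3) = -15360.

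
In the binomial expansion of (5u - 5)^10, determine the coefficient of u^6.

2050781250

The general term is C(10,j)·(5u)^j·(-5)^(10-j); the u^6 term has j = 6.
C(10,6) = 210.
Coefficient = C(10,6) · 5^6 · (-5)^4 = 210 · 15625 · 625 = 2050781250.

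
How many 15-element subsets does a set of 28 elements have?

37442160

C(28,15) = C(28,13) by symmetry.
C(28,13) = (28·27·26·25·24·23·22·21·20·19·18·17·16) / 13! = 233153109116928000 / 6227020800 = 37442160.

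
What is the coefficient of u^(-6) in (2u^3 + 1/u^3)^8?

448

General term: C(8,j)·(2u^3)^j·(1/u^3)^(8-j), with u-exponent 3j − 3(8−j) = 6j − 24.
Set 6j − 24 = -6: j = 3.
C(8,3) = 56; 2^3 = 8; 1^5 = 1.
Coefficient = 56 · 8 · 1 = 448.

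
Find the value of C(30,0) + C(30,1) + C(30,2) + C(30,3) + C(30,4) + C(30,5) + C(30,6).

768212

1 + 30 + 435 + 4060 + 27405 + 142506 + 593775 = 768212.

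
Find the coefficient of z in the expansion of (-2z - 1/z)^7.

-560

General term: C(7,j)·(-2z)^j·(-1/z)^(7-j), with z-exponent 1j − 1(7−j) = 2j − 7.
Set 2j − 7 = 1: j = 4.
C(7,4) = 35; (-2)^4 = 16; (-1)^3 = -1.
Coefficient = 35 · 16 · (-1) = -560.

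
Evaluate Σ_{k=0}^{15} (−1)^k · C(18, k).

-136

The partial alternating sum Σ_{k=0}^{15} (−1)^k C(18,k) = (−1)^15 C(17,15) = -136.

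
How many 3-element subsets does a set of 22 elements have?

1540

C(22,3) = (22·21·20) / 3! = 9240 / 6 = 1540.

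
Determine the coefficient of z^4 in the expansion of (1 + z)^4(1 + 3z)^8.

Coefficient of z^4 = Σ_{j} C(4,j)·1^j·C(8,4-j)·3^(4-j) for j from 0 to 4.
= 5670 + 6048 + 1512 + 96 + 1 = 13327.

13327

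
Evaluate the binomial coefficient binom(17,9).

C(17,9) = C(17,8) by symmetry.
C(17,8) = (17·16·15·14·13·12·11·10) / 8! = 980179200 / 40320 = 24310.

24310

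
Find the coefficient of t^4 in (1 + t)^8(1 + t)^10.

3060

(1 + t)^8(1 + t)^10 = (1 + t)^18, so the coefficient of t^4 is C(18,4)·1^4 = 3060·1 = 3060.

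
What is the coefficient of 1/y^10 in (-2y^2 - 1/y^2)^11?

-1320

General term: C(11,j)·(-2y^2)^j·(-1/y^2)^(11-j), with y-exponent 2j − 2(11−j) = 4j − 22.
Set 4j − 22 = -10: j = 3.
C(11,3) = 165; (-2)^3 = -8; (-1)^8 = 1.
Coefficient = 165 · (-8) · 1 = -1320.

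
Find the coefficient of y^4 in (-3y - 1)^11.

-26730

The general term is C(11,j)·(-3y)^j·(-1)^(11-j); the y^4 term has j = 4.
C(11,4) = 330.
Coefficient = C(11,4) · (-3)^4 · (-1)^7 = 330 · 81 · (-1) = -26730.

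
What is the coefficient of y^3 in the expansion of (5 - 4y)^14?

The general term is C(14,j)·(5)^j·(-4y)^(14-j); the y^3 term has j = 11.
C(14,11) = 364.
Coefficient = C(14,11) · 5^11 · (-4)^3 = 364 · 48828125 · (-64) = -1137500000000.

-1137500000000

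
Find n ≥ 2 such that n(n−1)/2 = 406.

n(n−1)/2 = 406 ⇒ n(n−1) = 812. Since 29·28 = 812, n = 29.

29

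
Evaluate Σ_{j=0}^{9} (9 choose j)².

48620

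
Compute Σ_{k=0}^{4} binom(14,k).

1471

1 + 14 + 91 + 364 + 1001 = 1471.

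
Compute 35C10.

183579396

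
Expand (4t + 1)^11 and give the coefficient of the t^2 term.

880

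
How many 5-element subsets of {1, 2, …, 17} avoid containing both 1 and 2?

All 5-subsets: C(17,5) = 6188. Those containing both fixed elements: C(15,3) = 455.
6188 − 455 = 5733.

5733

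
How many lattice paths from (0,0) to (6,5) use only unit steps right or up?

Each path is a sequence of 11 steps with 6 rights: C(11,6) = 462.

462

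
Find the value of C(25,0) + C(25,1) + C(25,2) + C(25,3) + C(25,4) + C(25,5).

68406

1 + 25 + 300 + 2300 + 12650 + 53130 = 68406.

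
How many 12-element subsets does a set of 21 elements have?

293930

C(21,12) = C(21,9) by symmetry.
C(21,9) = (21·20·19·18·17·16·15·14·13) / 9! = 106661318400 / 362880 = 293930.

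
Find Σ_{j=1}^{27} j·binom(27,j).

1811939328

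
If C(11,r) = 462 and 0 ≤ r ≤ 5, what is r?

C(11,r) increases on 0 ≤ r ≤ 5. C(11,4) = 330 and C(11,5) = 462, so r = 5.

5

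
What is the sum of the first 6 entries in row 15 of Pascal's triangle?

4944

1 + 15 + 105 + 455 + 1365 + 3003 = 4944.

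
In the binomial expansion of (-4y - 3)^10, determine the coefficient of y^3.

The general term is C(10,j)·(-4y)^j·(-3)^(10-j); the y^3 term has j = 3.
C(10,3) = 120.
Coefficient = C(10,3) · (-4)^3 · (-3)^7 = 120 · (-64) · (-2187) = 16796160.

16796160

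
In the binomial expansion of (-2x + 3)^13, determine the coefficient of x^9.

-29652480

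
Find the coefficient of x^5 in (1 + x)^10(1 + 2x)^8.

50204

Coefficient of x^5 = Σ_{j} C(10,j)·1^j·C(8,5-j)·2^(5-j) for j from 0 to 5.
= 1792 + 11200 + 20160 + 13440 + 3360 + 252 = 50204.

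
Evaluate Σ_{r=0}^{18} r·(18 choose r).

2359296

Differentiating (1+x)^18 and setting x=1: Σ r·C(18,r) = 18·2^17 = 2359296.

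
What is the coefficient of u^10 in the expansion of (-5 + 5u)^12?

The general term is C(12,j)·(-5)^j·(5u)^(12-j); the u^10 term has j = 2.
C(12,2) = 66.
Coefficient = C(12,2) · (-5)^2 · 5^10 = 66 · 25 · 9765625 = 16113281250.

16113281250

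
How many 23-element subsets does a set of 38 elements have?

C(38,23) = C(38,15) by symmetry.
C(38,15) = (38·37·36·35·34·33·32·31·30·29·28·27·26·25·24) / 15! = 20231404874494894080000 / 1307674368000 = 15471286560.

15471286560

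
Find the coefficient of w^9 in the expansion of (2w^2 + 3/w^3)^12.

General term: C(12,j)·(2w^2)^j·(3/w^3)^(12-j), with w-exponent 2j − 3(12−j) = 5j − 36.
Set 5j − 36 = 9: j = 9.
C(12,9) = 220; 2^9 = 512; 3^3 = 27.
Coefficient = 220 · 512 · 27 = 3041280.

3041280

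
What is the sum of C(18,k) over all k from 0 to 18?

262144

Setting x = 1 in (1+x)^18 gives Σ C(18,k) = 2^18 = 262144.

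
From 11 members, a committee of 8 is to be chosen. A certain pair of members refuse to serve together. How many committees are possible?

81

All 8-subsets: C(11,8) = 165. Those containing both fixed elements: C(9,6) = 84.
165 − 84 = 81.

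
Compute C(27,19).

2220075

C(27,19) = C(27,8) by symmetry.
C(27,8) = (27·26·25·24·23·22·21·20) / 8! = 89513424000 / 40320 = 2220075.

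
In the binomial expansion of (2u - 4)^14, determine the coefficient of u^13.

The general term is C(14,j)·(2u)^j·(-4)^(14-j); the u^13 term has j = 13.
C(14,13) = 14.
Coefficient = C(14,13) · 2^13 · (-4)^1 = 14 · 8192 · (-4) = -458752.

-458752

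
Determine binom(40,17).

C(40,17) = (40·39·38·37·36·35·34·33·32·31·30·29·28·27·26·25·24) / 17! = 31560991604212034764800000 / 355687428096000 = 88732378800.

88732378800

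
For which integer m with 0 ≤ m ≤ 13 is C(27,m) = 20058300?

13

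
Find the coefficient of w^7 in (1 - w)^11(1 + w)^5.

Coefficient of w^7 = Σ_{j} C(11,j)·(-1)^j·C(5,7-j)·1^(7-j) for j from 2 to 7.
= 55 + (-825) + 3300 + (-4620) + 2310 + (-330) = -110.

-110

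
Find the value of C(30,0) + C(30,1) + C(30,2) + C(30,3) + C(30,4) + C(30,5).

1 + 30 + 435 + 4060 + 27405 + 142506 = 174437.

174437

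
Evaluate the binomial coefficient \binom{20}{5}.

15504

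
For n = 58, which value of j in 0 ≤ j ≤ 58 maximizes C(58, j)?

C(58,j) is maximized at j = 58/2 = 29.

29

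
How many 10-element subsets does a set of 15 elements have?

3003

C(15,10) = C(15,5) by symmetry.
C(15,5) = (15·14·13·12·11) / 5! = 360360 / 120 = 3003.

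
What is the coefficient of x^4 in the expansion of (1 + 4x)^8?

The general term is C(8,j)·(1)^j·(4x)^(8-j); the x^4 term has j = 4.
C(8,4) = 70.
Coefficient = C(8,4) · 4^4 = 70 · 256 = 17920.

17920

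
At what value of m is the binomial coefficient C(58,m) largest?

29

C(58,m) is maximized at m = 58/2 = 29.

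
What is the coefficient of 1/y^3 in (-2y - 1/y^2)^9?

-4032

General term: C(9,j)·(-2y)^j·(-1/y^2)^(9-j), with y-exponent 1j − 2(9−j) = 3j − 18.
Set 3j − 18 = -3: j = 5.
C(9,5) = 126; (-2)^5 = -32; (-1)^4 = 1.
Coefficient = 126 · (-32) · 1 = -4032.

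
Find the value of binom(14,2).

91

C(14,2) = (14·13) / 2! = 182 / 2 = 91.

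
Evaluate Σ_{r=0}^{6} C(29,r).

621616

1 + 29 + 406 + 3654 + 23751 + 118755 + 475020 = 621616.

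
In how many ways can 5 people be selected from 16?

This is C(16,5) = 4368.

4368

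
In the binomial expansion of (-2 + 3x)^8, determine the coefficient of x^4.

90720

The general term is C(8,j)·(-2)^j·(3x)^(8-j); the x^4 term has j = 4.
C(8,4) = 70.
Coefficient = C(8,4) · (-2)^4 · 3^4 = 70 · 16 · 81 = 90720.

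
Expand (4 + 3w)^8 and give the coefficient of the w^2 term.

The general term is C(8,j)·(4)^j·(3w)^(8-j); the w^2 term has j = 6.
C(8,6) = 28.
Coefficient = C(8,6) · 4^6 · 3^2 = 28 · 4096 · 9 = 1032192.

1032192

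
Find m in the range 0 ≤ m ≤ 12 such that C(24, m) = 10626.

C(24,m) increases on 0 ≤ m ≤ 12. C(24,3) = 2024 and C(24,4) = 10626, so m = 4.

4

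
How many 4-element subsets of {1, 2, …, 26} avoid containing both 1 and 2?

All 4-subsets: C(26,4) = 14950. Those containing both fixed elements: C(24,2) = 276.
14950 − 276 = 14674.

14674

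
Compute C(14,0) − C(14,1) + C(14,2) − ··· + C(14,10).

The partial alternating sum Σ_{k=0}^{10} (−1)^k C(14,k) = (−1)^10 C(13,10) = 286.

286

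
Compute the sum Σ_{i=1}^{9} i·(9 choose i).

2304

Since i·C(9,i) = 9·C(8,i−1), the sum is 9·2^8 = 9·256 = 2304.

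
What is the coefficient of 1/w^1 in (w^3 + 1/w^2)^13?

General term: C(13,j)·(w^3)^j·(1/w^2)^(13-j), with w-exponent 3j − 2(13−j) = 5j − 26.
Set 5j − 26 = -1: j = 5.
C(13,5) = 1287; 1^5 = 1; 1^8 = 1.
Coefficient = 1287 · 1 · 1 = 1287.

1287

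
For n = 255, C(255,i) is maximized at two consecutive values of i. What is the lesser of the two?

127

For odd n = 255, C(255,i) peaks at i = (n−1)/2 and (n+1)/2; the lesser is 127.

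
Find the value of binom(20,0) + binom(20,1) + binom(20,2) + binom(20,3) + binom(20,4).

6196

1 + 20 + 190 + 1140 + 4845 = 6196.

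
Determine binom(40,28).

5586853480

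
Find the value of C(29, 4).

23751

C(29,4) = (29·28·27·26) / 4! = 570024 / 24 = 23751.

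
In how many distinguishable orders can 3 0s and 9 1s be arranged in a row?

Choose positions for the 0s: C(12,3) = 220.

220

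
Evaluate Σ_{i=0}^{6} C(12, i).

1 + 12 + 66 + 220 + 495 + 792 + 924 = 2510.

2510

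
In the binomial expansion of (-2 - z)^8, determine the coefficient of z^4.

1120

The general term is C(8,j)·(-2)^j·(-z)^(8-j); the z^4 term has j = 4.
C(8,4) = 70.
Coefficient = C(8,4) · (-2)^4 = 70 · 16 = 1120.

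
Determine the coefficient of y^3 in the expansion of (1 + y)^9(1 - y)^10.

9

Coefficient of y^3 = Σ_{j} C(9,j)·1^j·C(10,3-j)·(-1)^(3-j) for j from 0 to 3.
= (-120) + 405 + (-360) + 84 = 9.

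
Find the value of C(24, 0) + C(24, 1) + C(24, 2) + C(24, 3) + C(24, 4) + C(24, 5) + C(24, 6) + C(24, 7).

1 + 24 + 276 + 2024 + 10626 + 42504 + 134596 + 346104 = 536155.

536155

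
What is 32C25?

C(32,25) = C(32,7) by symmetry.
C(32,7) = (32·31·30·29·28·27·26) / 7! = 16963914240 / 5040 = 3365856.

3365856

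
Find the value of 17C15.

136

C(17,15) = C(17,2) by symmetry.
C(17,2) = (17·16) / 2! = 272 / 2 = 136.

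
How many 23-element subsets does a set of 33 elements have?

C(33,23) = C(33,10) by symmetry.
C(33,10) = (33·32·31·30·29·28·27·26·25·24) / 10! = 335885501952000 / 3628800 = 92561040.

92561040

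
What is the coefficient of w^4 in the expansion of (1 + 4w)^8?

17920

The general term is C(8,j)·(1)^j·(4w)^(8-j); the w^4 term has j = 4.
C(8,4) = 70.
Coefficient = C(8,4) · 4^4 = 70 · 256 = 17920.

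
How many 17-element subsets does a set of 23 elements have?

100947

C(23,17) = C(23,6) by symmetry.
C(23,6) = (23·22·21·20·19·18) / 6! = 72681840 / 720 = 100947.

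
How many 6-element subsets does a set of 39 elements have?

C(39,6) = (39·38·37·36·35·34) / 6! = 2349088560 / 720 = 3262623.

3262623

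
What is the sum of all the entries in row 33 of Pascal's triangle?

8589934592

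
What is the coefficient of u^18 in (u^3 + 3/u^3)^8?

General term: C(8,j)·(u^3)^j·(3/u^3)^(8-j), with u-exponent 3j − 3(8−j) = 6j − 24.
Set 6j − 24 = 18: j = 7.
C(8,7) = 8; 1^7 = 1; 3^1 = 3.
Coefficient = 8 · 1 · 3 = 24.

24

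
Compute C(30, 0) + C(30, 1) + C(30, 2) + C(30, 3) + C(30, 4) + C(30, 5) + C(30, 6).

768212

1 + 30 + 435 + 4060 + 27405 + 142506 + 593775 = 768212.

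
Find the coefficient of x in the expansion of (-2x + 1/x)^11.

29568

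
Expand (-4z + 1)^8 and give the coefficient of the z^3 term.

The general term is C(8,j)·(-4z)^j·(1)^(8-j); the z^3 term has j = 3.
C(8,3) = 56.
Coefficient = C(8,3) · (-4)^3 = 56 · (-64) = -3584.

-3584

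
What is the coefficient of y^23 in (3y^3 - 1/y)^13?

General term: C(13,j)·(3y^3)^j·(-1/y)^(13-j), with y-exponent 3j − 1(13−j) = 4j − 13.
Set 4j − 13 = 23: j = 9.
C(13,9) = 715; 3^9 = 19683; (-1)^4 = 1.
Coefficient = 715 · 19683 · 1 = 14073345.

14073345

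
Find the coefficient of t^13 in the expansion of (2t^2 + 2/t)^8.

2048

General term: C(8,j)·(2t^2)^j·(2/t)^(8-j), with t-exponent 2j − 1(8−j) = 3j − 8.
Set 3j − 8 = 13: j = 7.
C(8,7) = 8; 2^7 = 128; 2^1 = 2.
Coefficient = 8 · 128 · 2 = 2048.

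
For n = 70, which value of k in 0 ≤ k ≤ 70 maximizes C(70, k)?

35

C(70,k) is maximized at k = 70/2 = 35.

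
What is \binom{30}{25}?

142506

C(30,25) = C(30,5) by symmetry.
C(30,5) = (30·29·28·27·26) / 5! = 17100720 / 120 = 142506.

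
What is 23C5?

C(23,5) = (23·22·21·20·19) / 5! = 4037880 / 120 = 33649.

33649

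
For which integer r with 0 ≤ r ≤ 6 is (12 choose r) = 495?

C(12,r) increases on 0 ≤ r ≤ 6. C(12,3) = 220 and C(12,4) = 495, so r = 4.

4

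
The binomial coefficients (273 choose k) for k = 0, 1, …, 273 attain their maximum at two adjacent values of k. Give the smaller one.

136

For odd n = 273, C(273,k) peaks at k = (n−1)/2 and (n+1)/2; the smaller is 136.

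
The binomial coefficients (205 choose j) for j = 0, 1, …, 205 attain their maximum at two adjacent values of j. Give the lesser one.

102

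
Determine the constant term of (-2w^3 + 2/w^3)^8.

17920

General term: C(8,j)·(-2w^3)^j·(2/w^3)^(8-j), with w-exponent 3j − 3(8−j) = 6j − 24.
Set 6j − 24 = 0: j = 4.
C(8,4) = 70; (-2)^4 = 16; 2^4 = 16.
Coefficient = 70 · 16 · 16 = 17920.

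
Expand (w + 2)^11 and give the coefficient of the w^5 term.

The general term is C(11,j)·(w)^j·(2)^(11-j); the w^5 term has j = 5.
C(11,5) = 462.
Coefficient = C(11,5) · 2^6 = 462 · 64 = 29568.

29568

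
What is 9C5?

C(9,5) = C(9,4) by symmetry.
C(9,4) = (9·8·7·6) / 4! = 3024 / 24 = 126.

126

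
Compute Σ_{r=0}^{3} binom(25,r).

2626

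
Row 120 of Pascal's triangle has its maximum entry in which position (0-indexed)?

60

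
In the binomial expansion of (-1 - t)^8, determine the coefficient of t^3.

56

The general term is C(8,j)·(-1)^j·(-t)^(8-j); the t^3 term has j = 5.
C(8,5) = 56.
Coefficient = C(8,5) · (-1)^5 · (-1)^3 = 56 · (-1) · (-1) = 56.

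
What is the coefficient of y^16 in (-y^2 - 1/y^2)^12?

66

General term: C(12,j)·(-y^2)^j·(-1/y^2)^(12-j), with y-exponent 2j − 2(12−j) = 4j − 24.
Set 4j − 24 = 16: j = 10.
C(12,10) = 66; (-1)^10 = 1; (-1)^2 = 1.
Coefficient = 66 · 1 · 1 = 66.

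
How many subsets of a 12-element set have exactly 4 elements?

495

Choose the 4 positions: C(12,4) = 495.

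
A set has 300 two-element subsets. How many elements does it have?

25

n(n−1)/2 = 300 ⇒ n(n−1) = 600. Since 25·24 = 600, n = 25.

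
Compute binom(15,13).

105

C(15,13) = C(15,2) by symmetry.
C(15,2) = (15·14) / 2! = 210 / 2 = 105.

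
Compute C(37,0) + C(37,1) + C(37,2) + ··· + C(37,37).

137438953472

Setting x = 1 in (1+x)^37 gives Σ C(37,i) = 2^37 = 137438953472.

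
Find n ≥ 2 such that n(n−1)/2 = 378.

n(n−1)/2 = 378 ⇒ n(n−1) = 756. Since 28·27 = 756, n = 28.

28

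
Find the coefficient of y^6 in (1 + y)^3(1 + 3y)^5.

2214

Coefficient of y^6 = Σ_{j} C(3,j)·1^j·C(5,6-j)·3^(6-j) for j from 1 to 3.
= 729 + 1215 + 270 = 2214.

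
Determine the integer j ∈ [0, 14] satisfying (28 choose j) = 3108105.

8

C(28,j) increases on 0 ≤ j ≤ 14. C(28,7) = 1184040 and C(28,8) = 3108105, so j = 8.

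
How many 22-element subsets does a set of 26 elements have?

14950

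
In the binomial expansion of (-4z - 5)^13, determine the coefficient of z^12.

The general term is C(13,j)·(-4z)^j·(-5)^(13-j); the z^12 term has j = 12.
C(13,12) = 13.
Coefficient = C(13,12) · (-4)^12 · (-5)^1 = 13 · 16777216 · (-5) = -1090519040.

-1090519040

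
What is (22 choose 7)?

C(22,7) = (22·21·20·19·18·17·16) / 7! = 859541760 / 5040 = 170544.

170544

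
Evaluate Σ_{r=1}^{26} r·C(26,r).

872415232

Differentiating (1+x)^26 and setting x=1: Σ r·C(26,r) = 26·2^25 = 872415232.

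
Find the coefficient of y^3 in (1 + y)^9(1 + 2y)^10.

3384

Coefficient of y^3 = Σ_{j} C(9,j)·1^j·C(10,3-j)·2^(3-j) for j from 0 to 3.
= 960 + 1620 + 720 + 84 = 3384.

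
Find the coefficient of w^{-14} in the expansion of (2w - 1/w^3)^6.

-12

General term: C(6,j)·(2w)^j·(-1/w^3)^(6-j), with w-exponent 1j − 3(6−j) = 4j − 18.
Set 4j − 18 = -14: j = 1.
C(6,1) = 6; 2^1 = 2; (-1)^5 = -1.
Coefficient = 6 · 2 · (-1) = -12.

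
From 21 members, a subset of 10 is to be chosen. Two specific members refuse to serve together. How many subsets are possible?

277134

All 10-subsets: C(21,10) = 352716. Those containing both fixed elements: C(19,8) = 75582.
352716 − 75582 = 277134.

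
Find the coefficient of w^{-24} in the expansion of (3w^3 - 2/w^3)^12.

608256

General term: C(12,j)·(3w^3)^j·(-2/w^3)^(12-j), with w-exponent 3j − 3(12−j) = 6j − 36.
Set 6j − 36 = -24: j = 2.
C(12,2) = 66; 3^2 = 9; (-2)^10 = 1024.
Coefficient = 66 · 9 · 1024 = 608256.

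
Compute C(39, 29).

C(39,29) = C(39,10) by symmetry.
C(39,10) = (39·38·37·36·35·34·33·32·31·30) / 10! = 2306992893004800 / 3628800 = 635745396.

635745396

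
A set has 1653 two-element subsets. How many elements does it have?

n(n−1)/2 = 1653 ⇒ n(n−1) = 3306. Since 58·57 = 3306, n = 58.

58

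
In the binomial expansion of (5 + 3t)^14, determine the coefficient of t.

The general term is C(14,j)·(5)^j·(3t)^(14-j); the t^1 term has j = 13.
C(14,13) = 14.
Coefficient = C(14,13) · 5^13 · 3^1 = 14 · 1220703125 · 3 = 51269531250.

51269531250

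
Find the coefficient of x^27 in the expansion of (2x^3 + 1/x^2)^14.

General term: C(14,j)·(2x^3)^j·(1/x^2)^(14-j), with x-exponent 3j − 2(14−j) = 5j − 28.
Set 5j − 28 = 27: j = 11.
C(14,11) = 364; 2^11 = 2048; 1^3 = 1.
Coefficient = 364 · 2048 · 1 = 745472.

745472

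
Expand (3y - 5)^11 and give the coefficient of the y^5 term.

The general term is C(11,j)·(3y)^j·(-5)^(11-j); the y^5 term has j = 5.
C(11,5) = 462.
Coefficient = C(11,5) · 3^5 · (-5)^6 = 462 · 243 · 15625 = 1754156250.

1754156250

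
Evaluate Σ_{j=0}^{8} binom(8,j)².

12870

By Vandermonde's identity, Σ C(8,j)² = C(16,8) = 12870.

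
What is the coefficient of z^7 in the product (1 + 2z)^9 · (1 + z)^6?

Coefficient of z^7 = Σ_{j} C(9,j)·2^j·C(6,7-j)·1^(7-j) for j from 1 to 7.
= 18 + 864 + 10080 + 40320 + 60480 + 32256 + 4608 = 148626.

148626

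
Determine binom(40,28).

C(40,28) = C(40,12) by symmetry.
C(40,12) = (40·39·38·37·36·35·34·33·32·31·30·29) / 12! = 2676111755885568000 / 479001600 = 5586853480.

5586853480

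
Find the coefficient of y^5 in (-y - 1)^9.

The general term is C(9,j)·(-y)^j·(-1)^(9-j); the y^5 term has j = 5.
C(9,5) = 126.
Coefficient = C(9,5) · (-1)^5 = 126 · (-1) = -126.

-126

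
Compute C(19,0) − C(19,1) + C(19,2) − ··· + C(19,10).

The partial alternating sum Σ_{k=0}^{10} (−1)^k C(19,k) = (−1)^10 C(18,10) = 43758.

43758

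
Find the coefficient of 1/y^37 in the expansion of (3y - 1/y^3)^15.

-945

General term: C(15,j)·(3y)^j·(-1/y^3)^(15-j), with y-exponent 1j − 3(15−j) = 4j − 45.
Set 4j − 45 = -37: j = 2.
C(15,2) = 105; 3^2 = 9; (-1)^13 = -1.
Coefficient = 105 · 9 · (-1) = -945.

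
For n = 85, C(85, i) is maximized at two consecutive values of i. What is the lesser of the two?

For odd n = 85, C(85,i) peaks at i = (n−1)/2 and (n+1)/2; the lesser is 42.

42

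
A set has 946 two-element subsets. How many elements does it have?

44

n(n−1)/2 = 946 ⇒ n(n−1) = 1892. Since 44·43 = 1892, n = 44.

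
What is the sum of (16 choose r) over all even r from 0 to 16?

Even-r terms of row 16 sum to 2^15 = 32768.

32768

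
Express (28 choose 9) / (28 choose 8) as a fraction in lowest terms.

C(n,k+1)/C(n,k) = (n−k)/(k+1) = (28−8)/(8+1) = 20/9.

20/9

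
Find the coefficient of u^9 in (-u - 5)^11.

-1375

The general term is C(11,j)·(-u)^j·(-5)^(11-j); the u^9 term has j = 9.
C(11,9) = 55.
Coefficient = C(11,9) · (-1)^9 · (-5)^2 = 55 · (-1) · 25 = -1375.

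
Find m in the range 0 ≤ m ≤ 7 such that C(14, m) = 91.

C(14,m) increases on 0 ≤ m ≤ 7. C(14,1) = 14 and C(14,2) = 91, so m = 2.

2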